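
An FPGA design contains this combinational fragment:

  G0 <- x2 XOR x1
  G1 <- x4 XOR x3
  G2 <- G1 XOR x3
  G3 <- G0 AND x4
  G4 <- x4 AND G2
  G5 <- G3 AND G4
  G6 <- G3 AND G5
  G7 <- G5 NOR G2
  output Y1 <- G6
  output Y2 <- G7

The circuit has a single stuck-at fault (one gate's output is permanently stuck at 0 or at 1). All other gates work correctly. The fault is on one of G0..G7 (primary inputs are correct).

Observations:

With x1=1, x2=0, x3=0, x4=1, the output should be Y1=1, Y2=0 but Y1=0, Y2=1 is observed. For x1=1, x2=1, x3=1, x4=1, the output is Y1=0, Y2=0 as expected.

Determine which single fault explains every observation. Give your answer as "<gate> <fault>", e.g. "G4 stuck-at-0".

G1 stuck-at-0

Fault-free values for test 1 (x1=1, x2=0, x3=0, x4=1): G0=1, G1=1, G2=1, G3=1, G4=1, G5=1, G6=1, G7=0, giving Y1=1, Y2=0. Observed Y1=0, Y2=1.
Test 1: faults giving observed Y1=0, Y2=1 are {G1 stuck-at-0, G2 stuck-at-0}.
Test 2 (x1=1, x2=1, x3=1, x4=1): fault-free G0=0, G1=0, G2=1, G3=0, G4=1, G5=0, G6=0, G7=0 → Y1=0, Y2=0; observed Y1=0, Y2=0. Eliminates G2 stuck-at-0.
Only G1 stuck-at-0 is consistent with every test.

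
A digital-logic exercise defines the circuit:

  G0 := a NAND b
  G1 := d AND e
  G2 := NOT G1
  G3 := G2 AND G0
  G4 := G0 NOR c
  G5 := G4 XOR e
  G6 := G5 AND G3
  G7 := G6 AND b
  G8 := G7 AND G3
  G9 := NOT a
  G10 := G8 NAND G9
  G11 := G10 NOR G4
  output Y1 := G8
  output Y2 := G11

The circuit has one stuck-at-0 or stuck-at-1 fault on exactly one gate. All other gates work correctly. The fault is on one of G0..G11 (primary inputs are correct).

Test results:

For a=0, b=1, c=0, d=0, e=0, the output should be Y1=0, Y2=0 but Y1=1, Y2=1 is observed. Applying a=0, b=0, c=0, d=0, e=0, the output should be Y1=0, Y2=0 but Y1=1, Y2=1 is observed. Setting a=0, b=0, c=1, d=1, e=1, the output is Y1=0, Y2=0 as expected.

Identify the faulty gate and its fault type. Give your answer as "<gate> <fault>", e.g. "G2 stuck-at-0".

G7 stuck-at-1

Fault-free values for test 1 (a=0, b=1, c=0, d=0, e=0): G0=1, G1=0, G2=1, G3=1, G4=0, G5=0, G6=0, G7=0, G8=0, G9=1, G10=1, G11=0, giving Y1=0, Y2=0. Observed Y1=1, Y2=1.
Test 1: faults giving observed Y1=1, Y2=1 are {G5 stuck-at-1, G6 stuck-at-1, G7 stuck-at-1, G8 stuck-at-1}.
Test 2 (a=0, b=0, c=0, d=0, e=0): fault-free G0=1, G1=0, G2=1, G3=1, G4=0, G5=0, G6=0, G7=0, G8=0, G9=1, G10=1, G11=0 → Y1=0, Y2=0; observed Y1=1, Y2=1. Eliminates G5 stuck-at-1, G6 stuck-at-1.
Test 3 (a=0, b=0, c=1, d=1, e=1): fault-free G0=1, G1=1, G2=0, G3=0, G4=0, G5=1, G6=0, G7=0, G8=0, G9=1, G10=1, G11=0 → Y1=0, Y2=0; observed Y1=0, Y2=0. Eliminates G8 stuck-at-1.
Only G7 stuck-at-1 is consistent with every test.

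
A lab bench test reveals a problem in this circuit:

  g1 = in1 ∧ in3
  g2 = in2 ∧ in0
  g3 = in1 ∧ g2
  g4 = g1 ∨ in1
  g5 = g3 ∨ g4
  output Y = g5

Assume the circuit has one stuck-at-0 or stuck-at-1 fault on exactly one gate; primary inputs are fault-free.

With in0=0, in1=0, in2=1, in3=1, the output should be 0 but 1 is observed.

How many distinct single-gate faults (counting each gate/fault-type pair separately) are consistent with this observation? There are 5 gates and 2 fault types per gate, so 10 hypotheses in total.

Fault-free: g1=0, g2=0, g3=0, g4=0, g5=0 → 0. Observed 1.
  g1 stuck-at-0: output 0 ✗
  g1 stuck-at-1: output 1 ✓
  g2 stuck-at-0: output 0 ✗
  g2 stuck-at-1: output 0 ✗
  g3 stuck-at-0: output 0 ✗
  g3 stuck-at-1: output 1 ✓
  g4 stuck-at-0: output 0 ✗
  g4 stuck-at-1: output 1 ✓
  g5 stuck-at-0: output 0 ✗
  g5 stuck-at-1: output 1 ✓
Consistent faults: {g1 stuck-at-1, g3 stuck-at-1, g4 stuck-at-1, g5 stuck-at-1} — 4 in all.

4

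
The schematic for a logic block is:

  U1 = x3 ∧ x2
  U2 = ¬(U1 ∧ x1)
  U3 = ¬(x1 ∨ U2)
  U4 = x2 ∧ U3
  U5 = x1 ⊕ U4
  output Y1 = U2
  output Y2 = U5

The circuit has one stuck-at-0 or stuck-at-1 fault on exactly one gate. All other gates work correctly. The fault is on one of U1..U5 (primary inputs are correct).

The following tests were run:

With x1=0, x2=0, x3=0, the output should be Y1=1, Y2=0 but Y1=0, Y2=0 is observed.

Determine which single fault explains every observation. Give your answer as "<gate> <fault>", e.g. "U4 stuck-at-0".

U2 stuck-at-0

Fault-free values for test 1 (x1=0, x2=0, x3=0): U1=0, U2=1, U3=0, U4=0, U5=0, giving Y1=1, Y2=0. Observed Y1=0, Y2=0.
Test 1: faults giving observed Y1=0, Y2=0 are {U2 stuck-at-0}.
Only U2 stuck-at-0 is consistent with every test.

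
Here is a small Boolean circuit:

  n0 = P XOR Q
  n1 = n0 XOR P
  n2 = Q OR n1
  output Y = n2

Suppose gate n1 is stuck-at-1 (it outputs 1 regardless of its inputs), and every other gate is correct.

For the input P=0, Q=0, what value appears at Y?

Propagate with n1 forced: n0=0, n1=1 [stuck-at-1], n2=1.
So Y = 1. (Without the fault it would be 0.)

1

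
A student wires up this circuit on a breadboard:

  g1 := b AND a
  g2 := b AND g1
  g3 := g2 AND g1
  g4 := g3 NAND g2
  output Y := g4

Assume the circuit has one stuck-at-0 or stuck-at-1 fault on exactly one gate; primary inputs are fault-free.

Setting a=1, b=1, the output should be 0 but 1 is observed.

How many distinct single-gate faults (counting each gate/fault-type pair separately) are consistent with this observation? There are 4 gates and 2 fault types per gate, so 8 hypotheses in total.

Fault-free: g1=1, g2=1, g3=1, g4=0 → 0. Observed 1.
  g1 stuck-at-0: output 1 ✓
  g1 stuck-at-1: output 0 ✗
  g2 stuck-at-0: output 1 ✓
  g2 stuck-at-1: output 0 ✗
  g3 stuck-at-0: output 1 ✓
  g3 stuck-at-1: output 0 ✗
  g4 stuck-at-0: output 0 ✗
  g4 stuck-at-1: output 1 ✓
Consistent faults: {g1 stuck-at-0, g2 stuck-at-0, g3 stuck-at-0, g4 stuck-at-1} — 4 in all.

4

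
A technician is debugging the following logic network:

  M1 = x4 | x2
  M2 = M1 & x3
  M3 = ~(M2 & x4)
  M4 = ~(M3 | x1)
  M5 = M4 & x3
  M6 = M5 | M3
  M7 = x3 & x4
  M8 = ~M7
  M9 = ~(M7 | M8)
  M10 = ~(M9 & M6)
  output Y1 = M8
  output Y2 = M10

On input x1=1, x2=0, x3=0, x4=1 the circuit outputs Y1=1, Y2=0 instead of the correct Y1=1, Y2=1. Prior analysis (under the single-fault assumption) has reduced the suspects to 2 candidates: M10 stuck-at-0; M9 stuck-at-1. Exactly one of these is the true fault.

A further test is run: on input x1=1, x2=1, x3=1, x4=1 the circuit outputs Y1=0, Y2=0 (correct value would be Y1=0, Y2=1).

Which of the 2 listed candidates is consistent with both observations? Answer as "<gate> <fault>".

Evaluate each candidate on input x1=1, x2=1, x3=1, x4=1:
  M10 stuck-at-0: M1=1, M2=1, M3=0, M4=0, M5=0, M6=0, M7=1, M8=0, M9=0, M10=0 [stuck-at-0] → Y1=0, Y2=0 — matches
  M9 stuck-at-1: M1=1, M2=1, M3=0, M4=0, M5=0, M6=0, M7=1, M8=0, M9=1 [stuck-at-1], M10=1 → Y1=0, Y2=1 — eliminated
Only M10 stuck-at-0 reproduces the observed Y1=0, Y2=0.

M10 stuck-at-0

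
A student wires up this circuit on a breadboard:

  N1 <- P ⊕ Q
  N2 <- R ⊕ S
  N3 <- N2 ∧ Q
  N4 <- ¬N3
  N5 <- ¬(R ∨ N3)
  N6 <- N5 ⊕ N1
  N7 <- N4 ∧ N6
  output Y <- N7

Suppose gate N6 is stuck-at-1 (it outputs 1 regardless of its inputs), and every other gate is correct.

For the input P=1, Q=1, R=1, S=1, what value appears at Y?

1

Propagate with N6 forced: N1=0, N2=0, N3=0, N4=1, N5=0, N6=1 [stuck-at-1], N7=1.
So Y = 1. (Without the fault it would be 0.)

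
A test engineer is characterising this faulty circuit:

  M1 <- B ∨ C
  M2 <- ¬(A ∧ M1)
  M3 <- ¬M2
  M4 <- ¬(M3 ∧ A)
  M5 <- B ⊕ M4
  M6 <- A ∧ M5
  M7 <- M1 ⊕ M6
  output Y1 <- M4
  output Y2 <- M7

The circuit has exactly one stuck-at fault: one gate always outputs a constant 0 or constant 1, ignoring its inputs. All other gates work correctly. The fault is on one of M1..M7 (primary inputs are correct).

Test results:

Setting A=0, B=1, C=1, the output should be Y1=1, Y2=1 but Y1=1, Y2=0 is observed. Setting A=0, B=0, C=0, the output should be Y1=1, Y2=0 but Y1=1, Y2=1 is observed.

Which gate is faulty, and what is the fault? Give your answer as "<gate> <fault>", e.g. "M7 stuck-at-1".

Fault-free values for test 1 (A=0, B=1, C=1): M1=1, M2=1, M3=0, M4=1, M5=0, M6=0, M7=1, giving Y1=1, Y2=1. Observed Y1=1, Y2=0.
Test 1: faults giving observed Y1=1, Y2=0 are {M1 stuck-at-0, M6 stuck-at-1, M7 stuck-at-0}.
Test 2 (A=0, B=0, C=0): fault-free M1=0, M2=1, M3=0, M4=1, M5=1, M6=0, M7=0 → Y1=1, Y2=0; observed Y1=1, Y2=1. Eliminates M1 stuck-at-0, M7 stuck-at-0.
Only M6 stuck-at-1 is consistent with every test.

M6 stuck-at-1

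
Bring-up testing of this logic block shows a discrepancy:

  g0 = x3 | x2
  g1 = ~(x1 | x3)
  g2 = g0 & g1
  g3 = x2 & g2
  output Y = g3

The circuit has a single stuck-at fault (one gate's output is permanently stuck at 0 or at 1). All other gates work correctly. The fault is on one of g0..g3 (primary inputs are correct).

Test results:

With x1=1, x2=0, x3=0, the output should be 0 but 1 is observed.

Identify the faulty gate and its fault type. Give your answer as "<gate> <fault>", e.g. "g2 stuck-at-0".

Fault-free values for test 1 (x1=1, x2=0, x3=0): g0=0, g1=0, g2=0, g3=0, giving Y=0. Observed 1.
Test 1: faults giving observed 1 are {g3 stuck-at-1}.
Only g3 stuck-at-1 is consistent with every test.

g3 stuck-at-1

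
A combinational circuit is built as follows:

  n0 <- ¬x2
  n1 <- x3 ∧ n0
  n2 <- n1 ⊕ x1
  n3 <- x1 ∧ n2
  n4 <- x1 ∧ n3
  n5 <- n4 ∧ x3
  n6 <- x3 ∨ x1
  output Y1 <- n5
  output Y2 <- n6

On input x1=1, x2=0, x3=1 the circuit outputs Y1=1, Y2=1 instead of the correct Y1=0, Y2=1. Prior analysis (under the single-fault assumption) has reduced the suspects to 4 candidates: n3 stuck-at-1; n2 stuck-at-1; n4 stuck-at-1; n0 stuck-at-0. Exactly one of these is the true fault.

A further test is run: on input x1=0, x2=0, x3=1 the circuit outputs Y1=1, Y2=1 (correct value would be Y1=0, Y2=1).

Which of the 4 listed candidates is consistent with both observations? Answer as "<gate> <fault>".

n4 stuck-at-1

Evaluate each candidate on input x1=0, x2=0, x3=1:
  n3 stuck-at-1: n0=1, n1=1, n2=1, n3=1 [stuck-at-1], n4=0, n5=0, n6=1 → Y1=0, Y2=1 — eliminated
  n2 stuck-at-1: n0=1, n1=1, n2=1 [stuck-at-1], n3=0, n4=0, n5=0, n6=1 → Y1=0, Y2=1 — eliminated
  n4 stuck-at-1: n0=1, n1=1, n2=1, n3=0, n4=1 [stuck-at-1], n5=1, n6=1 → Y1=1, Y2=1 — matches
  n0 stuck-at-0: n0=0 [stuck-at-0], n1=0, n2=0, n3=0, n4=0, n5=0, n6=1 → Y1=0, Y2=1 — eliminated
Only n4 stuck-at-1 reproduces the observed Y1=1, Y2=1.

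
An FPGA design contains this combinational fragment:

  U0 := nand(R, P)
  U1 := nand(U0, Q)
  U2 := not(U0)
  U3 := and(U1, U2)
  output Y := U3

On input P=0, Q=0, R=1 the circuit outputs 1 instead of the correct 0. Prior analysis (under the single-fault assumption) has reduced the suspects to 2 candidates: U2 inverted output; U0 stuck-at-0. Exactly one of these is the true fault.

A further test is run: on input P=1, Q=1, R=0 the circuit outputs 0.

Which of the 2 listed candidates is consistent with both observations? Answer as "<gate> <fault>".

U2 inverted output

Evaluate each candidate on input P=1, Q=1, R=0:
  U2 inverted output: U0=1, U1=0, U2=1 [inverted output], U3=0 → 0 — matches
  U0 stuck-at-0: U0=0 [stuck-at-0], U1=1, U2=1, U3=1 → 1 — eliminated
Only U2 inverted output reproduces the observed 0.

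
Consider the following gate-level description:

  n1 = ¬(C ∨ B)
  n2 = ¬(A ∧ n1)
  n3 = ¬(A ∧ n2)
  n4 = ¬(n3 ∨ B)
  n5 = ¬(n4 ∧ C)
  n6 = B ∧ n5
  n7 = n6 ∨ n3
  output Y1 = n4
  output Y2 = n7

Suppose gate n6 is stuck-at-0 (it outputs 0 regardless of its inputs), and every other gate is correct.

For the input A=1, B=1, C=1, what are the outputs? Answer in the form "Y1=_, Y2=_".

Propagate with n6 forced: n1=0, n2=1, n3=0, n4=0, n5=1, n6=0 [stuck-at-0], n7=0.
So the outputs are Y1=0, Y2=0. (Without the fault they would be Y1=0, Y2=1.)

Y1=0, Y2=0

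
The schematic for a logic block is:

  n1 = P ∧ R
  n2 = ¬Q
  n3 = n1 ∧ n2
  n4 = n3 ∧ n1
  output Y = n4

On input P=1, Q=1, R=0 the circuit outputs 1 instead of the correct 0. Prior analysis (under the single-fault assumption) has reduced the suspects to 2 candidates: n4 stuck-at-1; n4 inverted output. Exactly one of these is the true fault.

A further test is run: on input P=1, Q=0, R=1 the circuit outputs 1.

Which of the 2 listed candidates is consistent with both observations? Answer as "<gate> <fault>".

Evaluate each candidate on input P=1, Q=0, R=1:
  n4 stuck-at-1: n1=1, n2=1, n3=1, n4=1 [stuck-at-1] → 1 — matches
  n4 inverted output: n1=1, n2=1, n3=1, n4=0 [inverted output] → 0 — eliminated
Only n4 stuck-at-1 reproduces the observed 1.

n4 stuck-at-1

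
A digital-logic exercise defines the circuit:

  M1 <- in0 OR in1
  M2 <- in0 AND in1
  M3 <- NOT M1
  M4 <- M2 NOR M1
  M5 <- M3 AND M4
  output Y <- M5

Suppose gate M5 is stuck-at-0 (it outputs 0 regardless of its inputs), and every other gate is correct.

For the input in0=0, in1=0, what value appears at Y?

0

Propagate with M5 forced: M1=0, M2=0, M3=1, M4=1, M5=0 [stuck-at-0].
So Y = 0. (Without the fault it would be 1.)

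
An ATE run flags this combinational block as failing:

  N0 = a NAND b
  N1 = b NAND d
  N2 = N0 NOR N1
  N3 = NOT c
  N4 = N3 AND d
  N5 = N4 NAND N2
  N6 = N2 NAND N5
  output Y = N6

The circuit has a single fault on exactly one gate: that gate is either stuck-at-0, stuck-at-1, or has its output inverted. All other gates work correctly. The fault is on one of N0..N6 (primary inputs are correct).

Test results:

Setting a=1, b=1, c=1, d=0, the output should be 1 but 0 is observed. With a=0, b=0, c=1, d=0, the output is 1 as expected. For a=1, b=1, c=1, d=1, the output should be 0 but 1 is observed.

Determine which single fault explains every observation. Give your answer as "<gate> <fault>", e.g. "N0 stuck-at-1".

Fault-free values for test 1 (a=1, b=1, c=1, d=0): N0=0, N1=1, N2=0, N3=0, N4=0, N5=1, N6=1, giving Y=1. Observed 0.
Test 1: faults giving observed 0 are {N1 stuck-at-0, N1 inverted output, N2 stuck-at-1, N2 inverted output, N6 stuck-at-0, N6 inverted output}.
Test 2 (a=0, b=0, c=1, d=0): fault-free N0=1, N1=1, N2=0, N3=0, N4=0, N5=1, N6=1 → 1; observed 1. Eliminates N2 stuck-at-1, N2 inverted output, N6 stuck-at-0, N6 inverted output.
Test 3 (a=1, b=1, c=1, d=1): fault-free N0=0, N1=0, N2=1, N3=0, N4=0, N5=1, N6=0 → 0; observed 1. Eliminates N1 stuck-at-0.
Only N1 inverted output is consistent with every test.

N1 inverted output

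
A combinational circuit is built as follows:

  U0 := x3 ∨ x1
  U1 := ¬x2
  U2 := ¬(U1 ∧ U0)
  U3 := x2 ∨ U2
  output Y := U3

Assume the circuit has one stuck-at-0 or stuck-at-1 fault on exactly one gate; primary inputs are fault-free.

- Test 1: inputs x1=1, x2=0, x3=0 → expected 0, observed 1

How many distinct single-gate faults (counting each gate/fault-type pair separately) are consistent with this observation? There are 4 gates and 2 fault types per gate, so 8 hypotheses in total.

4

Fault-free: U0=1, U1=1, U2=0, U3=0 → 0. Observed 1.
  U0 stuck-at-0: output 1 ✓
  U0 stuck-at-1: output 0 ✗
  U1 stuck-at-0: output 1 ✓
  U1 stuck-at-1: output 0 ✗
  U2 stuck-at-0: output 0 ✗
  U2 stuck-at-1: output 1 ✓
  U3 stuck-at-0: output 0 ✗
  U3 stuck-at-1: output 1 ✓
Consistent faults: {U0 stuck-at-0, U1 stuck-at-0, U2 stuck-at-1, U3 stuck-at-1} — 4 in all.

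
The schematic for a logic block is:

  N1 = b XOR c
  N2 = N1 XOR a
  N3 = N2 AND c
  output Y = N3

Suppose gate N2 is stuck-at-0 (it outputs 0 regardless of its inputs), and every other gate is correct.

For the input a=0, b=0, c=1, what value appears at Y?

Propagate with N2 forced: N1=1, N2=0 [stuck-at-0], N3=0.
So Y = 0. (Without the fault it would be 1.)

0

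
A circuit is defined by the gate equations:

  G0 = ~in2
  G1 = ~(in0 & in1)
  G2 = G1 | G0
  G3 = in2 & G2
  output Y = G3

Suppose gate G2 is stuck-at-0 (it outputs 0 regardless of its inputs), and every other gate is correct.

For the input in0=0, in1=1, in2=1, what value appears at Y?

0

Propagate with G2 forced: G0=0, G1=1, G2=0 [stuck-at-0], G3=0.
So Y = 0. (Without the fault it would be 1.)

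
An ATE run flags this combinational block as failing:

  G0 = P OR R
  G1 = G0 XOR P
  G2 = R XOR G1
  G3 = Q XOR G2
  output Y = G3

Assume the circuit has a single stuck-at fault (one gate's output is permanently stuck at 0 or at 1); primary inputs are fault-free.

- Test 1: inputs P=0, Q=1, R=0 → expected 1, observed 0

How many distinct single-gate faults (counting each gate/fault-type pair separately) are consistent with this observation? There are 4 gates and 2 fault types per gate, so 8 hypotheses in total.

4

Fault-free: G0=0, G1=0, G2=0, G3=1 → 1. Observed 0.
  G0 stuck-at-0: output 1 ✗
  G0 stuck-at-1: output 0 ✓
  G1 stuck-at-0: output 1 ✗
  G1 stuck-at-1: output 0 ✓
  G2 stuck-at-0: output 1 ✗
  G2 stuck-at-1: output 0 ✓
  G3 stuck-at-0: output 0 ✓
  G3 stuck-at-1: output 1 ✗
Consistent faults: {G0 stuck-at-1, G1 stuck-at-1, G2 stuck-at-1, G3 stuck-at-0} — 4 in all.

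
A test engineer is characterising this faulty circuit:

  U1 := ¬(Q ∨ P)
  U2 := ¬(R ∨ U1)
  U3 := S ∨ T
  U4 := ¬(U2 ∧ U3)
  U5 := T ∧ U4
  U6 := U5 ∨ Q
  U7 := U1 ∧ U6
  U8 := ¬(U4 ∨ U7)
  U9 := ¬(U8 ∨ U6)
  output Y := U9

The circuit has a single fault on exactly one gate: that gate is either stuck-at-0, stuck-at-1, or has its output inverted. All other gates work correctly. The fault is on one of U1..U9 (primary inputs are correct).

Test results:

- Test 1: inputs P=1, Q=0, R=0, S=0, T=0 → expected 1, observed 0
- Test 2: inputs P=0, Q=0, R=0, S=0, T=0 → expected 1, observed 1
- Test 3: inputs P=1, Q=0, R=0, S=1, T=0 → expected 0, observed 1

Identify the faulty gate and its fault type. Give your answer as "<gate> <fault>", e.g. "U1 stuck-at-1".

U3 inverted output

Fault-free values for test 1 (P=1, Q=0, R=0, S=0, T=0): U1=0, U2=1, U3=0, U4=1, U5=0, U6=0, U7=0, U8=0, U9=1, giving Y=1. Observed 0.
Test 1: faults giving observed 0 are {U3 stuck-at-1, U3 inverted output, U4 stuck-at-0, U4 inverted output, U5 stuck-at-1, U5 inverted output, U6 stuck-at-1, U6 inverted output, U8 stuck-at-1, U8 inverted output, U9 stuck-at-0, U9 inverted output}.
Test 2 (P=0, Q=0, R=0, S=0, T=0): fault-free U1=1, U2=0, U3=0, U4=1, U5=0, U6=0, U7=0, U8=0, U9=1 → 1; observed 1. Eliminates U4 stuck-at-0, U4 inverted output, U5 stuck-at-1, U5 inverted output, U6 stuck-at-1, U6 inverted output, U8 stuck-at-1, U8 inverted output, U9 stuck-at-0, U9 inverted output.
Test 3 (P=1, Q=0, R=0, S=1, T=0): fault-free U1=0, U2=1, U3=1, U4=0, U5=0, U6=0, U7=0, U8=1, U9=0 → 0; observed 1. Eliminates U3 stuck-at-1.
Only U3 inverted output is consistent with every test.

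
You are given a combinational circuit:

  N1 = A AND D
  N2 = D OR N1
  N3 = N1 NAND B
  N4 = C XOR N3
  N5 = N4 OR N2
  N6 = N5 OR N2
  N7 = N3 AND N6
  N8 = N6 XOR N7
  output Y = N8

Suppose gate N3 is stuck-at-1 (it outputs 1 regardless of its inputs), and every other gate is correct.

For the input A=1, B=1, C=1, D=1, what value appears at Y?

Propagate with N3 forced: N1=1, N2=1, N3=1 [stuck-at-1], N4=0, N5=1, N6=1, N7=1, N8=0.
So Y = 0. (Without the fault it would be 1.)

0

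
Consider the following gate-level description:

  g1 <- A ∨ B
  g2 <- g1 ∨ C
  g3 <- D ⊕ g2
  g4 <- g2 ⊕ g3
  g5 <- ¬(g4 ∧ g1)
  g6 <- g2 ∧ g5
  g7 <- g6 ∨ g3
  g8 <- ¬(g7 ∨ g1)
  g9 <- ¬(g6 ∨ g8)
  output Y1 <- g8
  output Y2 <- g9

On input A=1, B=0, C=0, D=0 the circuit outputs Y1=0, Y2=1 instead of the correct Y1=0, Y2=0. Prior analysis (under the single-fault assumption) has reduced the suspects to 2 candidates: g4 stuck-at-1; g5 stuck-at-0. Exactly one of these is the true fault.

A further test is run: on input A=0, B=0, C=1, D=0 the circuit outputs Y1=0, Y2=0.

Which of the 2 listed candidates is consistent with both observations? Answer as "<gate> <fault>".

g4 stuck-at-1

Evaluate each candidate on input A=0, B=0, C=1, D=0:
  g4 stuck-at-1: g1=0, g2=1, g3=1, g4=1 [stuck-at-1], g5=1, g6=1, g7=1, g8=0, g9=0 → Y1=0, Y2=0 — matches
  g5 stuck-at-0: g1=0, g2=1, g3=1, g4=0, g5=0 [stuck-at-0], g6=0, g7=1, g8=0, g9=1 → Y1=0, Y2=1 — eliminated
Only g4 stuck-at-1 reproduces the observed Y1=0, Y2=0.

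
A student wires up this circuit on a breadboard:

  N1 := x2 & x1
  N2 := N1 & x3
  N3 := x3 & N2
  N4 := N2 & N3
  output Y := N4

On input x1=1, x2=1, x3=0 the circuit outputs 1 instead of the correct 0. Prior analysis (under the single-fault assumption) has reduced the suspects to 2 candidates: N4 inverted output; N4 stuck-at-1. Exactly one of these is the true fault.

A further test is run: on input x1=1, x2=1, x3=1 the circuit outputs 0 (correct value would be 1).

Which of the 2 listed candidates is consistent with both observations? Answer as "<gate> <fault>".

N4 inverted output

Evaluate each candidate on input x1=1, x2=1, x3=1:
  N4 inverted output: N1=1, N2=1, N3=1, N4=0 [inverted output] → 0 — matches
  N4 stuck-at-1: N1=1, N2=1, N3=1, N4=1 [stuck-at-1] → 1 — eliminated
Only N4 inverted output reproduces the observed 0.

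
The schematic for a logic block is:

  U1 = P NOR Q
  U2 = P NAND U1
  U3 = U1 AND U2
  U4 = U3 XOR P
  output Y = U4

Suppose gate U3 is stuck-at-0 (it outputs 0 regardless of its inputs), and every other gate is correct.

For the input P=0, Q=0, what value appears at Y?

Propagate with U3 forced: U1=1, U2=1, U3=0 [stuck-at-0], U4=0.
So Y = 0. (Without the fault it would be 1.)

0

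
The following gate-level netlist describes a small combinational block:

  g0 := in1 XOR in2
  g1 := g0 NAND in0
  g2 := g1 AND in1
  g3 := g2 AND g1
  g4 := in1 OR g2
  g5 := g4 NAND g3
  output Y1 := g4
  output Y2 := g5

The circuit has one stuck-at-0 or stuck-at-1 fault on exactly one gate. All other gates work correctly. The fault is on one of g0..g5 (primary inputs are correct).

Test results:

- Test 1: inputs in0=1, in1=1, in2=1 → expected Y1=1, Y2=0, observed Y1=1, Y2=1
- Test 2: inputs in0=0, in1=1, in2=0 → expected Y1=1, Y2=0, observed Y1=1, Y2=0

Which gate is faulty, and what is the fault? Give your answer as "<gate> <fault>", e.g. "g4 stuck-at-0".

g0 stuck-at-1

Fault-free values for test 1 (in0=1, in1=1, in2=1): g0=0, g1=1, g2=1, g3=1, g4=1, g5=0, giving Y1=1, Y2=0. Observed Y1=1, Y2=1.
Test 1: faults giving observed Y1=1, Y2=1 are {g0 stuck-at-1, g1 stuck-at-0, g2 stuck-at-0, g3 stuck-at-0, g5 stuck-at-1}.
Test 2 (in0=0, in1=1, in2=0): fault-free g0=1, g1=1, g2=1, g3=1, g4=1, g5=0 → Y1=1, Y2=0; observed Y1=1, Y2=0. Eliminates g1 stuck-at-0, g2 stuck-at-0, g3 stuck-at-0, g5 stuck-at-1.
Only g0 stuck-at-1 is consistent with every test.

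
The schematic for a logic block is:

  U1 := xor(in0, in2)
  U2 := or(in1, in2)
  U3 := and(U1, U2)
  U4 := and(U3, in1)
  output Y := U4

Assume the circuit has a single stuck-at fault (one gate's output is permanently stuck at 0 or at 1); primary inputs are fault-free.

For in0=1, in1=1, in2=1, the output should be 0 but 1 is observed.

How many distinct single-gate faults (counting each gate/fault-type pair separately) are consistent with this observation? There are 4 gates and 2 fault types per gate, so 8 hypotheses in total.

3

Fault-free: U1=0, U2=1, U3=0, U4=0 → 0. Observed 1.
  U1 stuck-at-0: output 0 ✗
  U1 stuck-at-1: output 1 ✓
  U2 stuck-at-0: output 0 ✗
  U2 stuck-at-1: output 0 ✗
  U3 stuck-at-0: output 0 ✗
  U3 stuck-at-1: output 1 ✓
  U4 stuck-at-0: output 0 ✗
  U4 stuck-at-1: output 1 ✓
Consistent faults: {U1 stuck-at-1, U3 stuck-at-1, U4 stuck-at-1} — 3 in all.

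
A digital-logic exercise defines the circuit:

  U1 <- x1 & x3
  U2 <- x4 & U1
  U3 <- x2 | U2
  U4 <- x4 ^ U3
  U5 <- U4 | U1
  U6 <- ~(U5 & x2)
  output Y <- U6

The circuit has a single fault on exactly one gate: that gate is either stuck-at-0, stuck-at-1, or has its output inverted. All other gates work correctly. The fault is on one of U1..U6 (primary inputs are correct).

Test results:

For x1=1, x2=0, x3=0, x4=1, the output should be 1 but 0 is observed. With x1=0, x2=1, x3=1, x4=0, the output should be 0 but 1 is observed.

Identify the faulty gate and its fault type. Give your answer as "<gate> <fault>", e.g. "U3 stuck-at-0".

Fault-free values for test 1 (x1=1, x2=0, x3=0, x4=1): U1=0, U2=0, U3=0, U4=1, U5=1, U6=1, giving Y=1. Observed 0.
Test 1: faults giving observed 0 are {U6 stuck-at-0, U6 inverted output}.
Test 2 (x1=0, x2=1, x3=1, x4=0): fault-free U1=0, U2=0, U3=1, U4=1, U5=1, U6=0 → 0; observed 1. Eliminates U6 stuck-at-0.
Only U6 inverted output is consistent with every test.

U6 inverted output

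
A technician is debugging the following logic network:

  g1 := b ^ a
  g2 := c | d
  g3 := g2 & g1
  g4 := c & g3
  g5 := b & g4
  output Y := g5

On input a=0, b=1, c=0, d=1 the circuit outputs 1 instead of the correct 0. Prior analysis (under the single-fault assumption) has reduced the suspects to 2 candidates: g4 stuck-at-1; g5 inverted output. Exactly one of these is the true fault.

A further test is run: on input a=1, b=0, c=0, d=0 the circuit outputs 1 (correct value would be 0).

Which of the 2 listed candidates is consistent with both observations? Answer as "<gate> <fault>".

Evaluate each candidate on input a=1, b=0, c=0, d=0:
  g4 stuck-at-1: g1=1, g2=0, g3=0, g4=1 [stuck-at-1], g5=0 → 0 — eliminated
  g5 inverted output: g1=1, g2=0, g3=0, g4=0, g5=1 [inverted output] → 1 — matches
Only g5 inverted output reproduces the observed 1.

g5 inverted output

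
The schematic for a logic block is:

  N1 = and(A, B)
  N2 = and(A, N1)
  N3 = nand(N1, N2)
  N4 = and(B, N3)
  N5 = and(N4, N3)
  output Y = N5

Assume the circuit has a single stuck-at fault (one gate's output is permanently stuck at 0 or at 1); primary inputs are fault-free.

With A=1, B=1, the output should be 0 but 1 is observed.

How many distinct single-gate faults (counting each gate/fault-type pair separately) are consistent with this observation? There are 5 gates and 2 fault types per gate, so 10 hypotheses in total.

4

Fault-free: N1=1, N2=1, N3=0, N4=0, N5=0 → 0. Observed 1.
  N1 stuck-at-0: output 1 ✓
  N1 stuck-at-1: output 0 ✗
  N2 stuck-at-0: output 1 ✓
  N2 stuck-at-1: output 0 ✗
  N3 stuck-at-0: output 0 ✗
  N3 stuck-at-1: output 1 ✓
  N4 stuck-at-0: output 0 ✗
  N4 stuck-at-1: output 0 ✗
  N5 stuck-at-0: output 0 ✗
  N5 stuck-at-1: output 1 ✓
Consistent faults: {N1 stuck-at-0, N2 stuck-at-0, N3 stuck-at-1, N5 stuck-at-1} — 4 in all.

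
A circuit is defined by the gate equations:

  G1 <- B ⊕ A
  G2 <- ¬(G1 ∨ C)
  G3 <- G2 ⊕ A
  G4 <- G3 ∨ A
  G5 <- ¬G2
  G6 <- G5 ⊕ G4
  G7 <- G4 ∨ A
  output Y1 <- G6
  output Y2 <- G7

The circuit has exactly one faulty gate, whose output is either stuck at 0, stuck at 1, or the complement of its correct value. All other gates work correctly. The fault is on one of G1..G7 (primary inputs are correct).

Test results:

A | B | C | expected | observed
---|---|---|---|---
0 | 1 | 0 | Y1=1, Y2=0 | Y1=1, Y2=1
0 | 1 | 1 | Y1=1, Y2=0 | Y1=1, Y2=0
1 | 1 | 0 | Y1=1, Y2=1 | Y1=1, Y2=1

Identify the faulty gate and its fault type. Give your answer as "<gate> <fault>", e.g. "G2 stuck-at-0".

Fault-free values for test 1 (A=0, B=1, C=0): G1=1, G2=0, G3=0, G4=0, G5=1, G6=1, G7=0, giving Y1=1, Y2=0. Observed Y1=1, Y2=1.
Test 1: faults giving observed Y1=1, Y2=1 are {G1 stuck-at-0, G1 inverted output, G2 stuck-at-1, G2 inverted output, G7 stuck-at-1, G7 inverted output}.
Test 2 (A=0, B=1, C=1): fault-free G1=1, G2=0, G3=0, G4=0, G5=1, G6=1, G7=0 → Y1=1, Y2=0; observed Y1=1, Y2=0. Eliminates G2 stuck-at-1, G2 inverted output, G7 stuck-at-1, G7 inverted output.
Test 3 (A=1, B=1, C=0): fault-free G1=0, G2=1, G3=0, G4=1, G5=0, G6=1, G7=1 → Y1=1, Y2=1; observed Y1=1, Y2=1. Eliminates G1 inverted output.
Only G1 stuck-at-0 is consistent with every test.

G1 stuck-at-0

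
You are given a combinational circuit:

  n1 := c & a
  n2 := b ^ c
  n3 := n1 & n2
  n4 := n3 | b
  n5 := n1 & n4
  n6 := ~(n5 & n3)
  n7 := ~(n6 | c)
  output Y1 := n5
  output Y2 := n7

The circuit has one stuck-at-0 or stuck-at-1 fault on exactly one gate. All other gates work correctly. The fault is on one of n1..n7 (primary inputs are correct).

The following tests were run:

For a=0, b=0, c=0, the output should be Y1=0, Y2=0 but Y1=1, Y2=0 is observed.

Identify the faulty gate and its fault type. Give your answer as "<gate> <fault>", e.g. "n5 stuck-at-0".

n5 stuck-at-1

Fault-free values for test 1 (a=0, b=0, c=0): n1=0, n2=0, n3=0, n4=0, n5=0, n6=1, n7=0, giving Y1=0, Y2=0. Observed Y1=1, Y2=0.
Test 1: faults giving observed Y1=1, Y2=0 are {n5 stuck-at-1}.
Only n5 stuck-at-1 is consistent with every test.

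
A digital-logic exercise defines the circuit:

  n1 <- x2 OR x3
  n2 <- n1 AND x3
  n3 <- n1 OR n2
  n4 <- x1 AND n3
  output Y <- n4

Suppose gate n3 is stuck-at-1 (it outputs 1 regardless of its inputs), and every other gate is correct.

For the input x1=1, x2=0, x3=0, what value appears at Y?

Propagate with n3 forced: n1=0, n2=0, n3=1 [stuck-at-1], n4=1.
So Y = 1. (Without the fault it would be 0.)

1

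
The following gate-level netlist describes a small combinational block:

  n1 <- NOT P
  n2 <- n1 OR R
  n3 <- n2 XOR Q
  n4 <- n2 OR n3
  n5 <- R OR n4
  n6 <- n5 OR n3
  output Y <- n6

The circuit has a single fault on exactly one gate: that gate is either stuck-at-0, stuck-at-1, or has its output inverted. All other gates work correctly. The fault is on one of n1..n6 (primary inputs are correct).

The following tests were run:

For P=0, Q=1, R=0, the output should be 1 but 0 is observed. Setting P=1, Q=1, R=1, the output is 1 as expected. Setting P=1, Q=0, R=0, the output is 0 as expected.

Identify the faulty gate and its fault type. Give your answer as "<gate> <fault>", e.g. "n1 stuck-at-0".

n4 stuck-at-0

Fault-free values for test 1 (P=0, Q=1, R=0): n1=1, n2=1, n3=0, n4=1, n5=1, n6=1, giving Y=1. Observed 0.
Test 1: faults giving observed 0 are {n4 stuck-at-0, n4 inverted output, n5 stuck-at-0, n5 inverted output, n6 stuck-at-0, n6 inverted output}.
Test 2 (P=1, Q=1, R=1): fault-free n1=0, n2=1, n3=0, n4=1, n5=1, n6=1 → 1; observed 1. Eliminates n5 stuck-at-0, n5 inverted output, n6 stuck-at-0, n6 inverted output.
Test 3 (P=1, Q=0, R=0): fault-free n1=0, n2=0, n3=0, n4=0, n5=0, n6=0 → 0; observed 0. Eliminates n4 inverted output.
Only n4 stuck-at-0 is consistent with every test.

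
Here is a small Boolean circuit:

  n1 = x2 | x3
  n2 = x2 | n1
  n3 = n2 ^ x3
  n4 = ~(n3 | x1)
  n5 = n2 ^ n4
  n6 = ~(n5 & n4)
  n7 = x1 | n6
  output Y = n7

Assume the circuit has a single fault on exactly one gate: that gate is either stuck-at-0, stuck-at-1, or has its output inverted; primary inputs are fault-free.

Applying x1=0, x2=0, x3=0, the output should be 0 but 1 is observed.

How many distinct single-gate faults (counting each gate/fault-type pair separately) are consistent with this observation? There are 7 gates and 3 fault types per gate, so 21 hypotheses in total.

Fault-free: n1=0, n2=0, n3=0, n4=1, n5=1, n6=0, n7=0 → 0. Observed 1.
  n1: stuck-at-1, inverted output ✓; others ✗
  n2: stuck-at-1, inverted output ✓; others ✗
  n3: stuck-at-1, inverted output ✓; others ✗
  n4: stuck-at-0, inverted output ✓; others ✗
  n5: stuck-at-0, inverted output ✓; others ✗
  n6: stuck-at-1, inverted output ✓; others ✗
  n7: stuck-at-1, inverted output ✓; others ✗
Consistent faults: {n1 stuck-at-1, n1 inverted output, n2 stuck-at-1, n2 inverted output, n3 stuck-at-1, n3 inverted output, n4 stuck-at-0, n4 inverted output, n5 stuck-at-0, n5 inverted output, n6 stuck-at-1, n6 inverted output, n7 stuck-at-1, n7 inverted output} — 14 in all.

14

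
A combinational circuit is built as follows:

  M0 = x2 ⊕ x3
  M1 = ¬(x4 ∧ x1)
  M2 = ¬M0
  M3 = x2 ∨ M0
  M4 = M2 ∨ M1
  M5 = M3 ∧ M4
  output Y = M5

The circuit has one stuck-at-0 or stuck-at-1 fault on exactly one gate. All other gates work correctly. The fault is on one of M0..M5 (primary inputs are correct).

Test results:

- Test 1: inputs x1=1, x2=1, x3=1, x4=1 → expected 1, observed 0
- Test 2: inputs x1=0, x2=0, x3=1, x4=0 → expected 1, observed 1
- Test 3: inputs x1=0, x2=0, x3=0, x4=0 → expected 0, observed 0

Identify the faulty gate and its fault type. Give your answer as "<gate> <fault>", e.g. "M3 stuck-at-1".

Fault-free values for test 1 (x1=1, x2=1, x3=1, x4=1): M0=0, M1=0, M2=1, M3=1, M4=1, M5=1, giving Y=1. Observed 0.
Test 1: faults giving observed 0 are {M0 stuck-at-1, M2 stuck-at-0, M3 stuck-at-0, M4 stuck-at-0, M5 stuck-at-0}.
Test 2 (x1=0, x2=0, x3=1, x4=0): fault-free M0=1, M1=1, M2=0, M3=1, M4=1, M5=1 → 1; observed 1. Eliminates M3 stuck-at-0, M4 stuck-at-0, M5 stuck-at-0.
Test 3 (x1=0, x2=0, x3=0, x4=0): fault-free M0=0, M1=1, M2=1, M3=0, M4=1, M5=0 → 0; observed 0. Eliminates M0 stuck-at-1.
Only M2 stuck-at-0 is consistent with every test.

M2 stuck-at-0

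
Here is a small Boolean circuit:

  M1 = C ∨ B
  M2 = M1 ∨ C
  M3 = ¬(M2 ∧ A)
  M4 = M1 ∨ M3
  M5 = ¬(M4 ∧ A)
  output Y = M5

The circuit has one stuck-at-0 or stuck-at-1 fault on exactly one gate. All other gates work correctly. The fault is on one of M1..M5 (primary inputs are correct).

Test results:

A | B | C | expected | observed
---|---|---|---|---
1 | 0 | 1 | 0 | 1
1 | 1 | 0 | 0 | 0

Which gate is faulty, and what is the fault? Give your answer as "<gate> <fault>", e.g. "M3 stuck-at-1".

Fault-free values for test 1 (A=1, B=0, C=1): M1=1, M2=1, M3=0, M4=1, M5=0, giving Y=0. Observed 1.
Test 1: faults giving observed 1 are {M1 stuck-at-0, M4 stuck-at-0, M5 stuck-at-1}.
Test 2 (A=1, B=1, C=0): fault-free M1=1, M2=1, M3=0, M4=1, M5=0 → 0; observed 0. Eliminates M4 stuck-at-0, M5 stuck-at-1.
Only M1 stuck-at-0 is consistent with every test.

M1 stuck-at-0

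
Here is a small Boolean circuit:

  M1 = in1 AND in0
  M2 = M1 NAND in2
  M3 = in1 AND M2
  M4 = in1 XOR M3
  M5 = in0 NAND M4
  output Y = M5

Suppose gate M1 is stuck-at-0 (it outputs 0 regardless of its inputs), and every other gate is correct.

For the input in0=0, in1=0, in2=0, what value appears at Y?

Propagate with M1 forced: M1=0 [stuck-at-0], M2=1, M3=0, M4=0, M5=1.
So Y = 1. (Same as the fault-free value — the fault is masked on this input.)

1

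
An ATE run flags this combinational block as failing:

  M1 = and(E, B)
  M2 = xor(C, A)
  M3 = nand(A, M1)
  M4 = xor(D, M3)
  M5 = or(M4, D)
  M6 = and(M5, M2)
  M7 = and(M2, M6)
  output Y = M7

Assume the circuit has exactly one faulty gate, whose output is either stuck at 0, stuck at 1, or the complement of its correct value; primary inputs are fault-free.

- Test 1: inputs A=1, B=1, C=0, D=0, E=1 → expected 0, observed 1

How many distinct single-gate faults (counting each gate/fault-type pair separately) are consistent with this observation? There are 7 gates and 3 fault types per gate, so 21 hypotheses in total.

12

Fault-free: M1=1, M2=1, M3=0, M4=0, M5=0, M6=0, M7=0 → 0. Observed 1.
  M1: stuck-at-0, inverted output ✓; others ✗
  M2: none of the 3 fault types match ✗
  M3: stuck-at-1, inverted output ✓; others ✗
  M4: stuck-at-1, inverted output ✓; others ✗
  M5: stuck-at-1, inverted output ✓; others ✗
  M6: stuck-at-1, inverted output ✓; others ✗
  M7: stuck-at-1, inverted output ✓; others ✗
Consistent faults: {M1 stuck-at-0, M1 inverted output, M3 stuck-at-1, M3 inverted output, M4 stuck-at-1, M4 inverted output, M5 stuck-at-1, M5 inverted output, M6 stuck-at-1, M6 inverted output, M7 stuck-at-1, M7 inverted output} — 12 in all.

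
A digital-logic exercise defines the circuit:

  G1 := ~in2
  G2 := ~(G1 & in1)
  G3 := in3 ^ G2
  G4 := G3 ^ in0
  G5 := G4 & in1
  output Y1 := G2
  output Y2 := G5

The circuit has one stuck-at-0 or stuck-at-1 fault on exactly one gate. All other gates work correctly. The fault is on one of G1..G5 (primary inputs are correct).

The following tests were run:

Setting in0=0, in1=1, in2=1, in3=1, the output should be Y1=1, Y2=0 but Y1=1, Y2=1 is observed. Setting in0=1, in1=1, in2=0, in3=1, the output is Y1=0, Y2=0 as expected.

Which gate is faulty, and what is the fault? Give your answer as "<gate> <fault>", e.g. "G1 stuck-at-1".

Fault-free values for test 1 (in0=0, in1=1, in2=1, in3=1): G1=0, G2=1, G3=0, G4=0, G5=0, giving Y1=1, Y2=0. Observed Y1=1, Y2=1.
Test 1: faults giving observed Y1=1, Y2=1 are {G3 stuck-at-1, G4 stuck-at-1, G5 stuck-at-1}.
Test 2 (in0=1, in1=1, in2=0, in3=1): fault-free G1=1, G2=0, G3=1, G4=0, G5=0 → Y1=0, Y2=0; observed Y1=0, Y2=0. Eliminates G4 stuck-at-1, G5 stuck-at-1.
Only G3 stuck-at-1 is consistent with every test.

G3 stuck-at-1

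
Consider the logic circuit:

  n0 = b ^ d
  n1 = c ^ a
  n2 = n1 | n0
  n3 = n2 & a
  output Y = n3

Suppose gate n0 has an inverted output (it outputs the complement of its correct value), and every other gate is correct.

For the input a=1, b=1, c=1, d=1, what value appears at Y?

1

Propagate with n0 forced: n0=1 [inverted output], n1=0, n2=1, n3=1.
So Y = 1. (Without the fault it would be 0.)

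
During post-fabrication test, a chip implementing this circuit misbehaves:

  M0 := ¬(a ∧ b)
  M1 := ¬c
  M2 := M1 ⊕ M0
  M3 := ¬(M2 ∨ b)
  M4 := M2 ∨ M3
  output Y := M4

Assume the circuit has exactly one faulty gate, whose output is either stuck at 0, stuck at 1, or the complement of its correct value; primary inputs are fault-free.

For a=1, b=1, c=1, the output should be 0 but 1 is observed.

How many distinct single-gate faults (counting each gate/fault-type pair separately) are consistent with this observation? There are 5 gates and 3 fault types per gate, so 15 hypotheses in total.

Fault-free: M0=0, M1=0, M2=0, M3=0, M4=0 → 0. Observed 1.
  M0: stuck-at-1, inverted output ✓; others ✗
  M1: stuck-at-1, inverted output ✓; others ✗
  M2: stuck-at-1, inverted output ✓; others ✗
  M3: stuck-at-1, inverted output ✓; others ✗
  M4: stuck-at-1, inverted output ✓; others ✗
Consistent faults: {M0 stuck-at-1, M0 inverted output, M1 stuck-at-1, M1 inverted output, M2 stuck-at-1, M2 inverted output, M3 stuck-at-1, M3 inverted output, M4 stuck-at-1, M4 inverted output} — 10 in all.

10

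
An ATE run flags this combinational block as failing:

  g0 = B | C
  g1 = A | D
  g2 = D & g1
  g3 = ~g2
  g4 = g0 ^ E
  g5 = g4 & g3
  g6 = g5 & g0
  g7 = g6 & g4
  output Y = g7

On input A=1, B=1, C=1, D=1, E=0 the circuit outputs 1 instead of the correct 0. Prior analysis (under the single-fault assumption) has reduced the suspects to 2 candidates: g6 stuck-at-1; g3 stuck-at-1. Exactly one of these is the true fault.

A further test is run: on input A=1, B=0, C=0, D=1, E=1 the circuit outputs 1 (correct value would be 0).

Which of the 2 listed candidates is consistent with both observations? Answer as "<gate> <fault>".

Evaluate each candidate on input A=1, B=0, C=0, D=1, E=1:
  g6 stuck-at-1: g0=0, g1=1, g2=1, g3=0, g4=1, g5=0, g6=1 [stuck-at-1], g7=1 → 1 — matches
  g3 stuck-at-1: g0=0, g1=1, g2=1, g3=1 [stuck-at-1], g4=1, g5=1, g6=0, g7=0 → 0 — eliminated
Only g6 stuck-at-1 reproduces the observed 1.

g6 stuck-at-1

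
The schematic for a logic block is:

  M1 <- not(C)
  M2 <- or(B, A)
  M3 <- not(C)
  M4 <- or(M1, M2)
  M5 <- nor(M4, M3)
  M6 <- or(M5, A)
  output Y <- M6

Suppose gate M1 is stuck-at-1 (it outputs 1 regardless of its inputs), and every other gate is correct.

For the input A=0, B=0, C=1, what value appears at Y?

0

Propagate with M1 forced: M1=1 [stuck-at-1], M2=0, M3=0, M4=1, M5=0, M6=0.
So Y = 0. (Without the fault it would be 1.)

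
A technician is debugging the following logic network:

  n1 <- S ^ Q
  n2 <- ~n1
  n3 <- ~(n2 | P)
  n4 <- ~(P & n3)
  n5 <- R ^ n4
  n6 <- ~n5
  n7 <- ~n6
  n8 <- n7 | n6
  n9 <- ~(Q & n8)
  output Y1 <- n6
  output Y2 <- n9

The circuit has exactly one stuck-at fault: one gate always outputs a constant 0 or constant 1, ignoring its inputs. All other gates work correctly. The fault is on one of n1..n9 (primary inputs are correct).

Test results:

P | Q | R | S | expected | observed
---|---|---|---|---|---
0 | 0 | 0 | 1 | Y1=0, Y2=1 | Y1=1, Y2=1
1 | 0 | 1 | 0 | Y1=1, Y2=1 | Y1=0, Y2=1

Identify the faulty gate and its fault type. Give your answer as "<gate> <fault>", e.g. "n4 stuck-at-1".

n4 stuck-at-0

Fault-free values for test 1 (P=0, Q=0, R=0, S=1): n1=1, n2=0, n3=1, n4=1, n5=1, n6=0, n7=1, n8=1, n9=1, giving Y1=0, Y2=1. Observed Y1=1, Y2=1.
Test 1: faults giving observed Y1=1, Y2=1 are {n4 stuck-at-0, n5 stuck-at-0, n6 stuck-at-1}.
Test 2 (P=1, Q=0, R=1, S=0): fault-free n1=0, n2=1, n3=0, n4=1, n5=0, n6=1, n7=0, n8=1, n9=1 → Y1=1, Y2=1; observed Y1=0, Y2=1. Eliminates n5 stuck-at-0, n6 stuck-at-1.
Only n4 stuck-at-0 is consistent with every test.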